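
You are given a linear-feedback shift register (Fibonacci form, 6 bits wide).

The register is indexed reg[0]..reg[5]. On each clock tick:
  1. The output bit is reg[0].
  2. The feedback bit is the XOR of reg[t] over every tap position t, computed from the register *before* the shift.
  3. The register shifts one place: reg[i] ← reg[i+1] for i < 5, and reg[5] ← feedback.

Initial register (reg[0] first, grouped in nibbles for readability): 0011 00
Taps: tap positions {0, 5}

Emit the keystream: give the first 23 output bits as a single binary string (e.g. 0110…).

step | reg (before) | out | fb
   0 | 001100 | 0 | 0
   1 | 011000 | 0 | 0
   2 | 110000 | 1 | 1
   3 | 100001 | 1 | 0
   4 | 000010 | 0 | 0
   5 | 000100 | 0 | 0
   6 | 001000 | 0 | 0
   7 | 010000 | 0 | 0
   8 | 100000 | 1 | 1
   9 | 000001 | 0 | 1
  10 | 000011 | 0 | 1
  11 | 000111 | 0 | 1
  12 | 001111 | 0 | 1
  13 | 011111 | 0 | 1
  14 | 111111 | 1 | 0
  15 | 111110 | 1 | 1
  16 | 111101 | 1 | 0
  17 | 111010 | 1 | 1
  18 | 110101 | 1 | 0
  19 | 101010 | 1 | 1
  20 | 010101 | 0 | 1
  21 | 101011 | 1 | 0
  22 | 010110 | 0 | 0

00110000100000111111010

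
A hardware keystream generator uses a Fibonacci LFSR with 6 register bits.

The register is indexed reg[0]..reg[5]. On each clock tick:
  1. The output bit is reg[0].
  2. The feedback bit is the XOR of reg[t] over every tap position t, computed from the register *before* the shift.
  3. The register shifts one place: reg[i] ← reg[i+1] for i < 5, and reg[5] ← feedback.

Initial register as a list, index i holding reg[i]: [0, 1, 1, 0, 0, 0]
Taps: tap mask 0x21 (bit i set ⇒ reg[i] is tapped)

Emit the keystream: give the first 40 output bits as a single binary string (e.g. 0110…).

tick  register→output (feedback)
  0  011000→0 (0)
  1  110000→1 (1)
  2  100001→1 (0)
  3  000010→0 (0)
  4  000100→0 (0)
  5  001000→0 (0)
  6  010000→0 (0)
  7  100000→1 (1)
  8  000001→0 (1)
  9  000011→0 (1)
 10  000111→0 (1)
 11  001111→0 (1)
 12  011111→0 (1)
 13  111111→1 (0)
 14  111110→1 (1)
 15  111101→1 (0)
 16  111010→1 (1)
 17  110101→1 (0)
 18  101010→1 (1)
 19  010101→0 (1)
 20  101011→1 (0)
 21  010110→0 (0)
 22  101100→1 (1)
 23  011001→0 (1)
 24  110011→1 (0)
 25  100110→1 (1)
 26  001101→0 (1)
 27  011011→0 (1)
 28  110111→1 (0)
 29  101110→1 (1)
 30  011101→0 (1)
 31  111011→1 (0)
 32  110110→1 (1)
 33  101101→1 (0)
 34  011010→0 (0)
 35  110100→1 (1)
 36  101001→1 (0)
 37  010010→0 (0)
 38  100100→1 (1)
 39  001001→0 (1)

0110000100000111111010101100110111011010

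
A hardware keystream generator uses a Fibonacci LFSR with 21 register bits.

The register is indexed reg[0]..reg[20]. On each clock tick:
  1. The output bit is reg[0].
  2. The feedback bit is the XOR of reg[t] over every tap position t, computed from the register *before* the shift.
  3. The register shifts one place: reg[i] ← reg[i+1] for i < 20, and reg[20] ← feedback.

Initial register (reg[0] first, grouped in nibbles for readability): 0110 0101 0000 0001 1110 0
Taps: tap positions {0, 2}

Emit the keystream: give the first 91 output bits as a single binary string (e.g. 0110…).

0110010100000001111001111000100000110011110011010100011111100111110000101100001111000110010

step | reg (before) | out | fb
   0 | 011001010000000111100 | 0 | 1
   1 | 110010100000001111001 | 1 | 1
   2 | 100101000000011110011 | 1 | 1
   3 | 001010000000111100111 | 0 | 1
   4 | 010100000001111001111 | 0 | 0
   5 | 101000000011110011110 | 1 | 0
   6 | 010000000111100111100 | 0 | 0
   7 | 100000001111001111000 | 1 | 1
   8 | 000000011110011110001 | 0 | 0
   9 | 000000111100111100010 | 0 | 0
  10 | 000001111001111000100 | 0 | 0
  11 | 000011110011110001000 | 0 | 0
  12 | 000111100111100010000 | 0 | 0
  13 | 001111001111000100000 | 0 | 1
  14 | 011110011110001000001 | 0 | 1
  15 | 111100111100010000011 | 1 | 0
  16 | 111001111000100000110 | 1 | 0
  17 | 110011110001000001100 | 1 | 1
  18 | 100111100010000011001 | 1 | 1
  19 | 001111000100000110011 | 0 | 1
  20 | 011110001000001100111 | 0 | 1
  21 | 111100010000011001111 | 1 | 0
  22 | 111000100000110011110 | 1 | 0
  23 | 110001000001100111100 | 1 | 1
  24 | 100010000011001111001 | 1 | 1
  25 | 000100000110011110011 | 0 | 0
  26 | 001000001100111100110 | 0 | 1
  27 | 010000011001111001101 | 0 | 0
  28 | 100000110011110011010 | 1 | 1
  29 | 000001100111100110101 | 0 | 0
  30 | 000011001111001101010 | 0 | 0
  31 | 000110011110011010100 | 0 | 0
  32 | 001100111100110101000 | 0 | 1
  33 | 011001111001101010001 | 0 | 1
  34 | 110011110011010100011 | 1 | 1
  35 | 100111100110101000111 | 1 | 1
  36 | 001111001101010001111 | 0 | 1
  37 | 011110011010100011111 | 0 | 1
  38 | 111100110101000111111 | 1 | 0
  39 | 111001101010001111110 | 1 | 0
  40 | 110011010100011111100 | 1 | 1
  41 | 100110101000111111001 | 1 | 1
  42 | 001101010001111110011 | 0 | 1
  43 | 011010100011111100111 | 0 | 1
  44 | 110101000111111001111 | 1 | 1
  45 | 101010001111110011111 | 1 | 0
  46 | 010100011111100111110 | 0 | 0
  47 | 101000111111001111100 | 1 | 0
  48 | 010001111110011111000 | 0 | 0
  49 | 100011111100111110000 | 1 | 1
  50 | 000111111001111100001 | 0 | 0
  51 | 001111110011111000010 | 0 | 1
  52 | 011111100111110000101 | 0 | 1
  53 | 111111001111100001011 | 1 | 0
  54 | 111110011111000010110 | 1 | 0
  55 | 111100111110000101100 | 1 | 0
  56 | 111001111100001011000 | 1 | 0
  57 | 110011111000010110000 | 1 | 1
  58 | 100111110000101100001 | 1 | 1
  59 | 001111100001011000011 | 0 | 1
  60 | 011111000010110000111 | 0 | 1
  61 | 111110000101100001111 | 1 | 0
  62 | 111100001011000011110 | 1 | 0
  63 | 111000010110000111100 | 1 | 0
  64 | 110000101100001111000 | 1 | 1
  65 | 100001011000011110001 | 1 | 1
  66 | 000010110000111100011 | 0 | 0
  67 | 000101100001111000110 | 0 | 0
  68 | 001011000011110001100 | 0 | 1
  69 | 010110000111100011001 | 0 | 0
  70 | 101100001111000110010 | 1 | 0
  71 | 011000011110001100100 | 0 | 1
  72 | 110000111100011001001 | 1 | 1
  73 | 100001111000110010011 | 1 | 1
  74 | 000011110001100100111 | 0 | 0
  75 | 000111100011001001110 | 0 | 0
  76 | 001111000110010011100 | 0 | 1
  77 | 011110001100100111001 | 0 | 1
  78 | 111100011001001110011 | 1 | 0
  79 | 111000110010011100110 | 1 | 0
  80 | 110001100100111001100 | 1 | 1
  81 | 100011001001110011001 | 1 | 1
  82 | 000110010011100110011 | 0 | 0
  83 | 001100100111001100110 | 0 | 1
  84 | 011001001110011001101 | 0 | 1
  85 | 110010011100110011011 | 1 | 1
  86 | 100100111001100110111 | 1 | 1
  87 | 001001110011001101111 | 0 | 1
  88 | 010011100110011011111 | 0 | 0
  89 | 100111001100110111110 | 1 | 1
  90 | 001110011001101111101 | 0 | 1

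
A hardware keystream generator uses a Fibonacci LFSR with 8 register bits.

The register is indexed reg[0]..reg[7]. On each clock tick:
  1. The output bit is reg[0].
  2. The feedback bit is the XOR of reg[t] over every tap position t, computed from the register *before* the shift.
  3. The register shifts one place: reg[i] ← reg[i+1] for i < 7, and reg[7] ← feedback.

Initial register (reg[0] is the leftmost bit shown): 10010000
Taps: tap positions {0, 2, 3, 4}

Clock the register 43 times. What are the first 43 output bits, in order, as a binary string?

1001000001010110110101100101100001111101101

k : reg_k → out_k, fb_k
0: 10010000 → 1, fb=0
1: 00100000 → 0, fb=1
2: 01000001 → 0, fb=0
3: 10000010 → 1, fb=1
4: 00000101 → 0, fb=0
5: 00001010 → 0, fb=1
6: 00010101 → 0, fb=1
7: 00101011 → 0, fb=0
8: 01010110 → 0, fb=1
9: 10101101 → 1, fb=1
10: 01011011 → 0, fb=0
11: 10110110 → 1, fb=1
12: 01101101 → 0, fb=0
13: 11011010 → 1, fb=1
14: 10110101 → 1, fb=1
15: 01101011 → 0, fb=0
16: 11010110 → 1, fb=0
17: 10101100 → 1, fb=1
18: 01011001 → 0, fb=0
19: 10110010 → 1, fb=1
20: 01100101 → 0, fb=1
21: 11001011 → 1, fb=0
22: 10010110 → 1, fb=0
23: 00101100 → 0, fb=0
24: 01011000 → 0, fb=0
25: 10110000 → 1, fb=1
26: 01100001 → 0, fb=1
27: 11000011 → 1, fb=1
28: 10000111 → 1, fb=1
29: 00001111 → 0, fb=1
30: 00011111 → 0, fb=0
31: 00111110 → 0, fb=1
32: 01111101 → 0, fb=1
33: 11111011 → 1, fb=0
34: 11110110 → 1, fb=1
35: 11101101 → 1, fb=1
36: 11011011 → 1, fb=1
37: 10110111 → 1, fb=1
38: 01101111 → 0, fb=0
39: 11011110 → 1, fb=1
40: 10111101 → 1, fb=0
41: 01111010 → 0, fb=1
42: 11110101 → 1, fb=1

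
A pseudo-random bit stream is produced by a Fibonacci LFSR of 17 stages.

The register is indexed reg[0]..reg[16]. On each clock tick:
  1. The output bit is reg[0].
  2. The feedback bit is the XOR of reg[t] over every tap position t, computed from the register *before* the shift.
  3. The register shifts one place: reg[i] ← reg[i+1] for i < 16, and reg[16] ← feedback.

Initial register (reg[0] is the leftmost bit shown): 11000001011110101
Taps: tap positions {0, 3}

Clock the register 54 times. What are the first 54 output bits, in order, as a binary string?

tick  register→output (feedback)
  0  11000001011110101→1 (1)
  1  10000010111101011→1 (1)
  2  00000101111010111→0 (0)
  3  00001011110101110→0 (0)
  4  00010111101011100→0 (1)
  5  00101111010111001→0 (0)
  6  01011110101110010→0 (1)
  7  10111101011100101→1 (0)
  8  01111010111001010→0 (1)
  9  11110101110010101→1 (0)
 10  11101011100101010→1 (1)
 11  11010111001010101→1 (0)
 12  10101110010101010→1 (1)
 13  01011100101010101→0 (1)
 14  10111001010101011→1 (0)
 15  01110010101010110→0 (1)
 16  11100101010101101→1 (1)
 17  11001010101011011→1 (1)
 18  10010101010110111→1 (0)
 19  00101010101101110→0 (0)
 20  01010101011011100→0 (1)
 21  10101010110111001→1 (1)
 22  01010101101110011→0 (1)
 23  10101011011100111→1 (1)
 24  01010110111001111→0 (1)
 25  10101101110011111→1 (1)
 26  01011011100111111→0 (1)
 27  10110111001111111→1 (0)
 28  01101110011111110→0 (0)
 29  11011100111111100→1 (0)
 30  10111001111111000→1 (0)
 31  01110011111110000→0 (1)
 32  11100111111100001→1 (1)
 33  11001111111000011→1 (1)
 34  10011111110000111→1 (0)
 35  00111111100001110→0 (1)
 36  01111111000011101→0 (1)
 37  11111110000111011→1 (0)
 38  11111100001110110→1 (0)
 39  11111000011101100→1 (0)
 40  11110000111011000→1 (0)
 41  11100001110110000→1 (1)
 42  11000011101100001→1 (1)
 43  10000111011000011→1 (1)
 44  00001110110000111→0 (0)
 45  00011101100001110→0 (1)
 46  00111011000011101→0 (1)
 47  01110110000111011→0 (1)
 48  11101100001110111→1 (1)
 49  11011000011101111→1 (0)
 50  10110000111011110→1 (0)
 51  01100001110111100→0 (0)
 52  11000011101111000→1 (1)
 53  10000111011110001→1 (1)

110000010111101011100101010101101110011111110000111011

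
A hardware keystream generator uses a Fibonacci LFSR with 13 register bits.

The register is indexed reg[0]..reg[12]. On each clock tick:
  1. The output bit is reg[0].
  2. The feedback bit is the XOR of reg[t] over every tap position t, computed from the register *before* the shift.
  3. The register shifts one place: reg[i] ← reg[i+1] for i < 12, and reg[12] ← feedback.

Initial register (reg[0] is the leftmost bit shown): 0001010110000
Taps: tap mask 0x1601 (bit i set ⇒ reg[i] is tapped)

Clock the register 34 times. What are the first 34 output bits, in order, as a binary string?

0001010110000000110100100100110101

step | reg (before) | out | fb
   0 | 0001010110000 | 0 | 0
   1 | 0010101100000 | 0 | 0
   2 | 0101011000000 | 0 | 0
   3 | 1010110000000 | 1 | 1
   4 | 0101100000001 | 0 | 1
   5 | 1011000000011 | 1 | 0
   6 | 0110000000110 | 0 | 1
   7 | 1100000001101 | 1 | 0
   8 | 1000000011010 | 1 | 0
   9 | 0000000110100 | 0 | 1
  10 | 0000001101001 | 0 | 0
  11 | 0000011010010 | 0 | 0
  12 | 0000110100100 | 0 | 1
  13 | 0001101001001 | 0 | 0
  14 | 0011010010010 | 0 | 0
  15 | 0110100100100 | 0 | 1
  16 | 1101001001001 | 1 | 1
  17 | 1010010010011 | 1 | 0
  18 | 0100100100110 | 0 | 1
  19 | 1001001001101 | 1 | 0
  20 | 0010010011010 | 0 | 1
  21 | 0100100110101 | 0 | 0
  22 | 1001001101010 | 1 | 0
  23 | 0010011010100 | 0 | 1
  24 | 0100110101001 | 0 | 0
  25 | 1001101010010 | 1 | 1
  26 | 0011010100101 | 0 | 0
  27 | 0110101001010 | 0 | 1
  28 | 1101010010101 | 1 | 1
  29 | 1010100101011 | 1 | 1
  30 | 0101001010111 | 0 | 0
  31 | 1010010101110 | 1 | 1
  32 | 0100101011101 | 0 | 1
  33 | 1001010111011 | 1 | 1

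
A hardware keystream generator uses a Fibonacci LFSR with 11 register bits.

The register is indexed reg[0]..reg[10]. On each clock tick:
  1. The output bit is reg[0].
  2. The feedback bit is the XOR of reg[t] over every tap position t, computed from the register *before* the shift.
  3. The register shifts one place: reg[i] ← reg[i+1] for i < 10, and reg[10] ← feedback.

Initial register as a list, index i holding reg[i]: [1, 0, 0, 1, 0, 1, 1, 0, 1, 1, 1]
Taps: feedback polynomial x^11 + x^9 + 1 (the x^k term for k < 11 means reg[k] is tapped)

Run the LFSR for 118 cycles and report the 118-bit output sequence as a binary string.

1001011011101000111001000001101000000011101010101100010001001010000010111010101110010001001111010111100111011001011000

k : reg_k → out_k, fb_k
0: 10010110111 → 1, fb=0
1: 00101101110 → 0, fb=1
2: 01011011101 → 0, fb=0
3: 10110111010 → 1, fb=0
4: 01101110100 → 0, fb=0
5: 11011101000 → 1, fb=1
6: 10111010001 → 1, fb=1
7: 01110100011 → 0, fb=1
8: 11101000111 → 1, fb=0
9: 11010001110 → 1, fb=0
10: 10100011100 → 1, fb=1
11: 01000111001 → 0, fb=0
12: 10001110010 → 1, fb=0
13: 00011100100 → 0, fb=0
14: 00111001000 → 0, fb=0
15: 01110010000 → 0, fb=0
16: 11100100000 → 1, fb=1
17: 11001000001 → 1, fb=1
18: 10010000011 → 1, fb=0
19: 00100000110 → 0, fb=1
20: 01000001101 → 0, fb=0
21: 10000011010 → 1, fb=0
22: 00000110100 → 0, fb=0
23: 00001101000 → 0, fb=0
24: 00011010000 → 0, fb=0
25: 00110100000 → 0, fb=0
26: 01101000000 → 0, fb=0
27: 11010000000 → 1, fb=1
28: 10100000001 → 1, fb=1
29: 01000000011 → 0, fb=1
30: 10000000111 → 1, fb=0
31: 00000001110 → 0, fb=1
32: 00000011101 → 0, fb=0
33: 00000111010 → 0, fb=1
34: 00001110101 → 0, fb=0
35: 00011101010 → 0, fb=1
36: 00111010101 → 0, fb=0
37: 01110101010 → 0, fb=1
38: 11101010101 → 1, fb=1
39: 11010101011 → 1, fb=0
40: 10101010110 → 1, fb=0
41: 01010101100 → 0, fb=0
42: 10101011000 → 1, fb=1
43: 01010110001 → 0, fb=0
44: 10101100010 → 1, fb=0
45: 01011000100 → 0, fb=0
46: 10110001000 → 1, fb=1
47: 01100010001 → 0, fb=0
48: 11000100010 → 1, fb=0
49: 10001000100 → 1, fb=1
50: 00010001001 → 0, fb=0
51: 00100010010 → 0, fb=1
52: 01000100101 → 0, fb=0
53: 10001001010 → 1, fb=0
54: 00010010100 → 0, fb=0
55: 00100101000 → 0, fb=0
56: 01001010000 → 0, fb=0
57: 10010100000 → 1, fb=1
58: 00101000001 → 0, fb=0
59: 01010000010 → 0, fb=1
60: 10100000101 → 1, fb=1
61: 01000001011 → 0, fb=1
62: 10000010111 → 1, fb=0
63: 00000101110 → 0, fb=1
64: 00001011101 → 0, fb=0
65: 00010111010 → 0, fb=1
66: 00101110101 → 0, fb=0
67: 01011101010 → 0, fb=1
68: 10111010101 → 1, fb=1
69: 01110101011 → 0, fb=1
70: 11101010111 → 1, fb=0
71: 11010101110 → 1, fb=0
72: 10101011100 → 1, fb=1
73: 01010111001 → 0, fb=0
74: 10101110010 → 1, fb=0
75: 01011100100 → 0, fb=0
76: 10111001000 → 1, fb=1
77: 01110010001 → 0, fb=0
78: 11100100010 → 1, fb=0
79: 11001000100 → 1, fb=1
80: 10010001001 → 1, fb=1
81: 00100010011 → 0, fb=1
82: 01000100111 → 0, fb=1
83: 10001001111 → 1, fb=0
84: 00010011110 → 0, fb=1
85: 00100111101 → 0, fb=0
86: 01001111010 → 0, fb=1
87: 10011110101 → 1, fb=1
88: 00111101011 → 0, fb=1
89: 01111010111 → 0, fb=1
90: 11110101111 → 1, fb=0
91: 11101011110 → 1, fb=0
92: 11010111100 → 1, fb=1
93: 10101111001 → 1, fb=1
94: 01011110011 → 0, fb=1
95: 10111100111 → 1, fb=0
96: 01111001110 → 0, fb=1
97: 11110011101 → 1, fb=1
98: 11100111011 → 1, fb=0
99: 11001110110 → 1, fb=0
100: 10011101100 → 1, fb=1
101: 00111011001 → 0, fb=0
102: 01110110010 → 0, fb=1
103: 11101100101 → 1, fb=1
104: 11011001011 → 1, fb=0
105: 10110010110 → 1, fb=0
106: 01100101100 → 0, fb=0
107: 11001011000 → 1, fb=1
108: 10010110001 → 1, fb=1
109: 00101100011 → 0, fb=1
110: 01011000111 → 0, fb=1
111: 10110001111 → 1, fb=0
112: 01100011110 → 0, fb=1
113: 11000111101 → 1, fb=1
114: 10001111011 → 1, fb=0
115: 00011110110 → 0, fb=1
116: 00111101101 → 0, fb=0
117: 01111011010 → 0, fb=1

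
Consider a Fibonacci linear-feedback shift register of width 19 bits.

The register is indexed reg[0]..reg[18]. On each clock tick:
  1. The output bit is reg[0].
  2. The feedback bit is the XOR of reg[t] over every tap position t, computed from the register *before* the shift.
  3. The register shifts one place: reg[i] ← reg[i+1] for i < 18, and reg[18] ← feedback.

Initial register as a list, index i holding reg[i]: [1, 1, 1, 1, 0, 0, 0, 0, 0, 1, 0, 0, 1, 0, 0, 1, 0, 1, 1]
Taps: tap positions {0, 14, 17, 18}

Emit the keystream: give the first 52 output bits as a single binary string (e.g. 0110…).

step | reg (before) | out | fb
   0 | 1111000001001001011 | 1 | 1
   1 | 1110000010010010111 | 1 | 0
   2 | 1100000100100101110 | 1 | 0
   3 | 1000001001001011100 | 1 | 0
   4 | 0000010010010111000 | 0 | 1
   5 | 0000100100101110001 | 0 | 0
   6 | 0001001001011100010 | 0 | 1
   7 | 0010010010111000101 | 0 | 1
   8 | 0100100101110001011 | 0 | 0
   9 | 1001001011100010110 | 1 | 1
  10 | 0010010111000101101 | 0 | 1
  11 | 0100101110001011011 | 0 | 1
  12 | 1001011100010110111 | 1 | 0
  13 | 0010111000101101110 | 0 | 1
  14 | 0101110001011011101 | 0 | 0
  15 | 1011100010110111010 | 1 | 1
  16 | 0111000101101110101 | 0 | 0
  17 | 1110001011011101010 | 1 | 0
  18 | 1100010110111010100 | 1 | 0
  19 | 1000101101110101000 | 1 | 1
  20 | 0001011011101010001 | 0 | 0
  21 | 0010110111010100010 | 0 | 1
  22 | 0101101110101000101 | 0 | 1
  23 | 1011011101010001011 | 1 | 1
  24 | 0110111010100010111 | 0 | 1
  25 | 1101110101000101111 | 1 | 1
  26 | 1011101010001011111 | 1 | 0
  27 | 0111010100010111110 | 0 | 0
  28 | 1110101000101111100 | 1 | 0
  29 | 1101010001011111000 | 1 | 0
  30 | 1010100010111110000 | 1 | 0
  31 | 0101000101111100000 | 0 | 0
  32 | 1010001011111000000 | 1 | 1
  33 | 0100010111110000001 | 0 | 1
  34 | 1000101111100000011 | 1 | 1
  35 | 0001011111000000111 | 0 | 0
  36 | 0010111110000001110 | 0 | 1
  37 | 0101111100000011101 | 0 | 0
  38 | 1011111000000111010 | 1 | 1
  39 | 0111110000001110101 | 0 | 0
  40 | 1111100000011101010 | 1 | 0
  41 | 1111000000111010100 | 1 | 0
  42 | 1110000001110101000 | 1 | 1
  43 | 1100000011101010001 | 1 | 1
  44 | 1000000111010100011 | 1 | 1
  45 | 0000001110101000111 | 0 | 0
  46 | 0000011101010001110 | 0 | 1
  47 | 0000111010100011101 | 0 | 0
  48 | 0001110101000111010 | 0 | 0
  49 | 0011101010001110100 | 0 | 1
  50 | 0111010100011101001 | 0 | 1
  51 | 1110101000111010011 | 1 | 0

1111000001001001011100010110111010100010111110000001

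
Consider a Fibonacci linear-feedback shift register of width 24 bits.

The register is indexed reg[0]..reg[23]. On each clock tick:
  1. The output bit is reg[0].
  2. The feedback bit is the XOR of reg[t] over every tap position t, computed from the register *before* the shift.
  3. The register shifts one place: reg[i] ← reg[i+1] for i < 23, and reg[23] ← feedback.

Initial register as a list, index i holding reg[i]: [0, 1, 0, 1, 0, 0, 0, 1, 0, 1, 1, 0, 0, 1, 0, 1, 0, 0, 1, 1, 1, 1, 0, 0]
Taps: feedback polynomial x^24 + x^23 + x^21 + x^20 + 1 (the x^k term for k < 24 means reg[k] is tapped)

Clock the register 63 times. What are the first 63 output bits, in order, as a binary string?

step | reg (before) | out | fb
   0 | 010100010110010100111100 | 0 | 0
   1 | 101000101100101001111000 | 1 | 0
   2 | 010001011001010011110000 | 0 | 0
   3 | 100010110010100111100000 | 1 | 1
   4 | 000101100101001111000001 | 0 | 1
   5 | 001011001010011110000011 | 0 | 1
   6 | 010110010100111100000111 | 0 | 0
   7 | 101100101001111000001110 | 1 | 1
   8 | 011001010011110000011101 | 0 | 1
   9 | 110010100111100000111011 | 1 | 1
  10 | 100101001111000001110111 | 1 | 1
  11 | 001010011110000011101111 | 0 | 1
  12 | 010100111100000111011111 | 0 | 1
  13 | 101001111000001110111111 | 1 | 0
  14 | 010011110000011101111110 | 0 | 0
  15 | 100111100000111011111100 | 1 | 1
  16 | 001111000001110111111001 | 0 | 0
  17 | 011110000011101111110010 | 0 | 0
  18 | 111100000111011111100100 | 1 | 0
  19 | 111000001110111111001000 | 1 | 0
  20 | 110000011101111110010000 | 1 | 1
  21 | 100000111011111100100001 | 1 | 0
  22 | 000001110111111001000010 | 0 | 0
  23 | 000011101111110010000100 | 0 | 1
  24 | 000111011111100100001001 | 0 | 0
  25 | 001110111111001000010010 | 0 | 0
  26 | 011101111110010000100100 | 0 | 1
  27 | 111011111100100001001001 | 1 | 1
  28 | 110111111001000010010011 | 1 | 0
  29 | 101111110010000100100110 | 1 | 0
  30 | 011111100100001001001100 | 0 | 0
  31 | 111111001000010010011000 | 1 | 0
  32 | 111110010000100100110000 | 1 | 1
  33 | 111100100001001001100001 | 1 | 0
  34 | 111001000010010011000010 | 1 | 1
  35 | 110010000100100110000101 | 1 | 1
  36 | 100100001001001100001011 | 1 | 1
  37 | 001000010010011000010111 | 0 | 0
  38 | 010000100100110000101110 | 0 | 0
  39 | 100001001001100001011100 | 1 | 1
  40 | 000010010011000010111001 | 0 | 0
  41 | 000100100110000101110010 | 0 | 0
  42 | 001001001100001011100100 | 0 | 1
  43 | 010010011000010111001001 | 0 | 0
  44 | 100100110000101110010010 | 1 | 1
  45 | 001001100001011100100101 | 0 | 0
  46 | 010011000010111001001010 | 0 | 1
  47 | 100110000101110010010101 | 1 | 1
  48 | 001100001011100100101011 | 0 | 0
  49 | 011000010111001001010110 | 0 | 1
  50 | 110000101110010010101101 | 1 | 0
  51 | 100001011100100101011010 | 1 | 0
  52 | 000010111001001010110100 | 0 | 1
  53 | 000101110010010101101001 | 0 | 0
  54 | 001011100100101011010010 | 0 | 0
  55 | 010111001001010110100100 | 0 | 1
  56 | 101110010010101101001001 | 1 | 1
  57 | 011100100101011010010011 | 0 | 1
  58 | 111001001010110100100111 | 1 | 1
  59 | 110010010101101001001111 | 1 | 0
  60 | 100100101011010010011110 | 1 | 1
  61 | 001001010110100100111101 | 0 | 1
  62 | 010010101101001001111011 | 0 | 0

010100010110010100111100000111011111100100001001001100001011100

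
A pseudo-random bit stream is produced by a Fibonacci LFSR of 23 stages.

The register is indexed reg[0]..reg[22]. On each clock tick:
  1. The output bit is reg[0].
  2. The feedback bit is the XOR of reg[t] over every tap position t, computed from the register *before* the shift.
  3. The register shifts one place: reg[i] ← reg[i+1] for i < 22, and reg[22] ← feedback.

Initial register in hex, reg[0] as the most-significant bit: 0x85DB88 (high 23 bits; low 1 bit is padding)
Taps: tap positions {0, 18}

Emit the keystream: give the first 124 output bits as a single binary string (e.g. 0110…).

tick  register→output (feedback)
  0  10000101110110111000100→1 (1)
  1  00001011101101110001001→0 (0)
  2  00010111011011100010010→0 (1)
  3  00101110110111000100101→0 (0)
  4  01011101101110001001010→0 (0)
  5  10111011011100010010100→1 (0)
  6  01110110111000100101000→0 (0)
  7  11101101110001001010000→1 (0)
  8  11011011100010010100000→1 (1)
  9  10110111000100101000001→1 (1)
 10  01101110001001010000011→0 (0)
 11  11011100010010100000110→1 (1)
 12  10111000100101000001101→1 (1)
 13  01110001001010000011011→0 (1)
 14  11100010010100000110111→1 (0)
 15  11000100101000001101110→1 (1)
 16  10001001010000011011101→1 (0)
 17  00010010100000110111010→0 (1)
 18  00100101000001101110101→0 (1)
 19  01001010000011011101011→0 (0)
 20  10010100000110111010110→1 (0)
 21  00101000001101110101100→0 (0)
 22  01010000011011101011000→0 (1)
 23  10100000110111010110001→1 (0)
 24  01000001101110101100010→0 (0)
 25  10000011011101011000100→1 (1)
 26  00000110111010110001001→0 (0)
 27  00001101110101100010010→0 (1)
 28  00011011101011000100101→0 (0)
 29  00110111010110001001010→0 (0)
 30  01101110101100010010100→0 (1)
 31  11011101011000100101001→1 (1)
 32  10111010110001001010011→1 (0)
 33  01110101100010010100110→0 (0)
 34  11101011000100101001100→1 (1)
 35  11010110001001010011001→1 (0)
 36  10101100010010100110010→1 (0)
 37  01011000100101001100100→0 (0)
 38  10110001001010011001000→1 (1)
 39  01100010010100110010001→0 (1)
 40  11000100101001100100011→1 (1)
 41  10001001010011001000111→1 (1)
 42  00010010100110010001111→0 (0)
 43  00100101001100100011110→0 (1)
 44  01001010011001000111101→0 (1)
 45  10010100110010001111011→1 (0)
 46  00101001100100011110110→0 (1)
 47  01010011001000111101101→0 (0)
 48  10100110010001111011010→1 (0)
 49  01001100100011110110100→0 (1)
 50  10011001000111101101001→1 (1)
 51  00110010001111011010011→0 (1)
 52  01100100011110110100111→0 (0)
 53  11001000111101101001110→1 (1)
 54  10010001111011010011101→1 (0)
 55  00100011110110100111010→0 (1)
 56  01000111101101001110101→0 (1)
 57  10001111011010011101011→1 (1)
 58  00011110110100111010111→0 (1)
 59  00111101101001110101111→0 (0)
 60  01111011010011101011110→0 (1)
 61  11110110100111010111101→1 (0)
 62  11101101001110101111010→1 (0)
 63  11011010011101011110100→1 (0)
 64  10110100111010111101000→1 (1)
 65  01101001110101111010001→0 (1)
 66  11010011101011110100011→1 (1)
 67  10100111010111101000111→1 (1)
 68  01001110101111010001111→0 (0)
 69  10011101011110100011110→1 (0)
 70  00111010111101000111100→0 (1)
 71  01110101111010001111001→0 (1)
 72  11101011110100011110011→1 (0)
 73  11010111101000111100110→1 (1)
 74  10101111010001111001101→1 (1)
 75  01011110100011110011011→0 (1)
 76  10111101000111100110111→1 (0)
 77  01111010001111001101110→0 (0)
 78  11110100011110011011100→1 (0)
 79  11101000111100110111000→1 (0)
 80  11010001111001101110000→1 (0)
 81  10100011110011011100000→1 (1)
 82  01000111100110111000001→0 (0)
 83  10001111001101110000010→1 (1)
 84  00011110011011100000101→0 (0)
 85  00111100110111000001010→0 (0)
 86  01111001101110000010100→0 (1)
 87  11110011011100000101001→1 (1)
 88  11100110111000001010011→1 (0)
 89  11001101110000010100110→1 (1)
 90  10011011100000101001101→1 (1)
 91  00110111000001010011011→0 (1)
 92  01101110000010100110111→0 (1)
 93  11011100000101001101111→1 (1)
 94  10111000001010011011111→1 (0)
 95  01110000010100110111110→0 (1)
 96  11100000101001101111101→1 (0)
 97  11000001010011011111010→1 (0)
 98  10000010100110111110100→1 (0)
 99  00000101001101111101000→0 (0)
100  00001010011011111010000→0 (1)
101  00010100110111110100001→0 (0)
102  00101001101111101000010→0 (0)
103  01010011011111010000100→0 (0)
104  10100110111110100001000→1 (1)
105  01001101111101000010001→0 (1)
106  10011011111010000100011→1 (1)
107  00110111110100001000111→0 (0)
108  01101111101000010001110→0 (0)
109  11011111010000100011100→1 (0)
110  10111110100001000111000→1 (0)
111  01111101000010001110000→0 (1)
112  11111010000100011100001→1 (1)
113  11110100001000111000011→1 (1)
114  11101000010001110000111→1 (1)
115  11010000100011100001111→1 (1)
116  10100001000111000011111→1 (0)
117  01000010001110000111110→0 (1)
118  10000100011100001111101→1 (0)
119  00001000111000011111010→0 (1)
120  00010001110000111110101→0 (1)
121  00100011100001111101011→0 (0)
122  01000111000011111010110→0 (1)
123  10001110000111110101101→1 (1)

1000010111011011100010010100000110111010110001001010011001000111101101001110101111010001111001101110000010100110111110100001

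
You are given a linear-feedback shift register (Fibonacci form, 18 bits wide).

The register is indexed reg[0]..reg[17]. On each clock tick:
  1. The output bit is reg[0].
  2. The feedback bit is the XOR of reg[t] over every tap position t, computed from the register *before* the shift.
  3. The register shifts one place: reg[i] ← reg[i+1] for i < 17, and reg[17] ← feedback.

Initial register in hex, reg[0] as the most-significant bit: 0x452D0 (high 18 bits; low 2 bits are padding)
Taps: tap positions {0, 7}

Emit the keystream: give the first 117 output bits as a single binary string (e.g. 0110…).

tick  register→output (feedback)
  0  010001010010110100→0 (1)
  1  100010100101101001→1 (1)
  2  000101001011010011→0 (0)
  3  001010010110100110→0 (1)
  4  010100101101001101→0 (0)
  5  101001011010011010→1 (0)
  6  010010110100110100→0 (1)
  7  100101101001101001→1 (1)
  8  001011010011010011→0 (1)
  9  010110100110100111→0 (0)
 10  101101001101001110→1 (1)
 11  011010011010011101→0 (1)
 12  110100110100111011→1 (0)
 13  101001101001110110→1 (1)
 14  010011010011101101→0 (1)
 15  100110100111011011→1 (1)
 16  001101001110110111→0 (0)
 17  011010011101101110→0 (1)
 18  110100111011011101→1 (0)
 19  101001110110111010→1 (0)
 20  010011101101110100→0 (0)
 21  100111011011101000→1 (0)
 22  001110110111010000→0 (1)
 23  011101101110100001→0 (0)
 24  111011011101000010→1 (0)
 25  110110111010000100→1 (0)
 26  101101110100001000→1 (0)
 27  011011101000010000→0 (0)
 28  110111010000100000→1 (0)
 29  101110100001000000→1 (1)
 30  011101000010000001→0 (0)
 31  111010000100000010→1 (1)
 32  110100001000000101→1 (1)
 33  101000010000001011→1 (0)
 34  010000100000010110→0 (0)
 35  100001000000101100→1 (1)
 36  000010000001011001→0 (0)
 37  000100000010110010→0 (0)
 38  001000000101100100→0 (0)
 39  010000001011001000→0 (0)
 40  100000010110010000→1 (0)
 41  000000101100100000→0 (0)
 42  000001011001000000→0 (1)
 43  000010110010000001→0 (1)
 44  000101100100000011→0 (0)
 45  001011001000000110→0 (0)
 46  010110010000001100→0 (1)
 47  101100100000011001→1 (1)
 48  011001000000110011→0 (0)
 49  110010000001100110→1 (1)
 50  100100000011001101→1 (1)
 51  001000000110011011→0 (0)
 52  010000001100110110→0 (0)
 53  100000011001101100→1 (0)
 54  000000110011011000→0 (1)
 55  000001100110110001→0 (0)
 56  000011001101100010→0 (0)
 57  000110011011000100→0 (1)
 58  001100110110001001→0 (1)
 59  011001101100010011→0 (0)
 60  110011011000100110→1 (0)
 61  100110110001001100→1 (0)
 62  001101100010011000→0 (0)
 63  011011000100110000→0 (0)
 64  110110001001100000→1 (1)
 65  101100010011000001→1 (0)
 66  011000100110000010→0 (0)
 67  110001001100000100→1 (1)
 68  100010011000001001→1 (0)
 69  000100110000010010→0 (1)
 70  001001100000100101→0 (0)
 71  010011000001001010→0 (0)
 72  100110000010010100→1 (1)
 73  001100000100101001→0 (0)
 74  011000001001010010→0 (0)
 75  110000010010100100→1 (0)
 76  100000100101001000→1 (1)
 77  000001001010010001→0 (0)
 78  000010010100100010→0 (1)
 79  000100101001000101→0 (0)
 80  001001010010001010→0 (1)
 81  010010100100010101→0 (0)
 82  100101001000101010→1 (1)
 83  001010010001010101→0 (1)
 84  010100100010101011→0 (0)
 85  101001000101010110→1 (1)
 86  010010001010101101→0 (0)
 87  100100010101011010→1 (0)
 88  001000101010110100→0 (0)
 89  010001010101101000→0 (1)
 90  100010101011010001→1 (1)
 91  000101010110100011→0 (1)
 92  001010101101000111→0 (0)
 93  010101011010001110→0 (1)
 94  101010110100011101→1 (0)
 95  010101101000111010→0 (0)
 96  101011010001110100→1 (0)
 97  010110100011101000→0 (0)
 98  101101000111010000→1 (1)
 99  011010001110100001→0 (0)
100  110100011101000010→1 (0)
101  101000111010000100→1 (0)
102  010001110100001000→0 (1)
103  100011101000010001→1 (1)
104  000111010000100011→0 (1)
105  001110100001000111→0 (0)
106  011101000010001110→0 (0)
107  111010000100011100→1 (1)
108  110100001000111001→1 (1)
109  101000010001110011→1 (0)
110  010000100011100110→0 (0)
111  100001000111001100→1 (1)
112  000010001110011001→0 (0)
113  000100011100110010→0 (1)
114  001000111001100101→0 (1)
115  010001110011001011→0 (1)
116  100011100110010111→1 (1)

010001010010110100110100111011011101000010000001011001000000110011011000100110000010010100100010101011010001110100001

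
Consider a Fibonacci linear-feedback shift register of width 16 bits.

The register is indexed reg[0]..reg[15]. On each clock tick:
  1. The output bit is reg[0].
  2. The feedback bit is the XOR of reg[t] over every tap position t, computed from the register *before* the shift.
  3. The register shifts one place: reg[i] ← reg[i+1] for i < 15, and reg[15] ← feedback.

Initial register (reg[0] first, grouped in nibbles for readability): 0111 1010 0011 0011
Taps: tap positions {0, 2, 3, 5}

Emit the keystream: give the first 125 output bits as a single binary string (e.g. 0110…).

01111010001100110000010100000111100110011101011000001010111111110010100100011111111001100110001110000000100000011001011010111

step | reg (before) | out | fb
   0 | 0111101000110011 | 0 | 0
   1 | 1111010001100110 | 1 | 0
   2 | 1110100011001100 | 1 | 0
   3 | 1101000110011000 | 1 | 0
   4 | 1010001100110000 | 1 | 0
   5 | 0100011001100000 | 0 | 1
   6 | 1000110011000001 | 1 | 0
   7 | 0001100110000010 | 0 | 1
   8 | 0011001100000101 | 0 | 0
   9 | 0110011000001010 | 0 | 0
  10 | 1100110000010100 | 1 | 0
  11 | 1001100000101000 | 1 | 0
  12 | 0011000001010000 | 0 | 0
  13 | 0110000010100000 | 0 | 1
  14 | 1100000101000001 | 1 | 1
  15 | 1000001010000011 | 1 | 1
  16 | 0000010100000111 | 0 | 1
  17 | 0000101000001111 | 0 | 0
  18 | 0001010000011110 | 0 | 0
  19 | 0010100000111100 | 0 | 1
  20 | 0101000001111001 | 0 | 1
  21 | 1010000011110011 | 1 | 0
  22 | 0100000111100110 | 0 | 0
  23 | 1000001111001100 | 1 | 1
  24 | 0000011110011001 | 0 | 1
  25 | 0000111100110011 | 0 | 1
  26 | 0001111001100111 | 0 | 0
  27 | 0011110011001110 | 0 | 1
  28 | 0111100110011101 | 0 | 0
  29 | 1111001100111010 | 1 | 1
  30 | 1110011001110101 | 1 | 1
  31 | 1100110011101011 | 1 | 0
  32 | 1001100111010110 | 1 | 0
  33 | 0011001110101100 | 0 | 0
  34 | 0110011101011000 | 0 | 0
  35 | 1100111010110000 | 1 | 0
  36 | 1001110101100000 | 1 | 1
  37 | 0011101011000001 | 0 | 0
  38 | 0111010110000010 | 0 | 1
  39 | 1110101100000101 | 1 | 0
  40 | 1101011000001010 | 1 | 1
  41 | 1010110000010101 | 1 | 1
  42 | 0101100000101011 | 0 | 1
  43 | 1011000001010111 | 1 | 1
  44 | 0110000010101111 | 0 | 1
  45 | 1100000101011111 | 1 | 1
  46 | 1000001010111111 | 1 | 1
  47 | 0000010101111111 | 0 | 1
  48 | 0000101011111111 | 0 | 0
  49 | 0001010111111110 | 0 | 0
  50 | 0010101111111100 | 0 | 1
  51 | 0101011111111001 | 0 | 0
  52 | 1010111111110010 | 1 | 1
  53 | 0101111111100101 | 0 | 0
  54 | 1011111111001010 | 1 | 0
  55 | 0111111110010100 | 0 | 1
  56 | 1111111100101001 | 1 | 0
  57 | 1111111001010010 | 1 | 0
  58 | 1111110010100100 | 1 | 0
  59 | 1111100101001000 | 1 | 1
  60 | 1111001010010001 | 1 | 1
  61 | 1110010100100011 | 1 | 1
  62 | 1100101001000111 | 1 | 1
  63 | 1001010010001111 | 1 | 1
  64 | 0010100100011111 | 0 | 1
  65 | 0101001000111111 | 0 | 1
  66 | 1010010001111111 | 1 | 1
  67 | 0100100011111111 | 0 | 0
  68 | 1001000111111110 | 1 | 0
  69 | 0010001111111100 | 0 | 1
  70 | 0100011111111001 | 0 | 1
  71 | 1000111111110011 | 1 | 0
  72 | 0001111111100110 | 0 | 0
  73 | 0011111111001100 | 0 | 1
  74 | 0111111110011001 | 0 | 1
  75 | 1111111100110011 | 1 | 0
  76 | 1111111001100110 | 1 | 0
  77 | 1111110011001100 | 1 | 0
  78 | 1111100110011000 | 1 | 1
  79 | 1111001100110001 | 1 | 1
  80 | 1110011001100011 | 1 | 1
  81 | 1100110011000111 | 1 | 0
  82 | 1001100110001110 | 1 | 0
  83 | 0011001100011100 | 0 | 0
  84 | 0110011000111000 | 0 | 0
  85 | 1100110001110000 | 1 | 0
  86 | 1001100011100000 | 1 | 0
  87 | 0011000111000000 | 0 | 0
  88 | 0110001110000000 | 0 | 1
  89 | 1100011100000001 | 1 | 0
  90 | 1000111000000010 | 1 | 0
  91 | 0001110000000100 | 0 | 0
  92 | 0011100000001000 | 0 | 0
  93 | 0111000000010000 | 0 | 0
  94 | 1110000000100000 | 1 | 0
  95 | 1100000001000000 | 1 | 1
  96 | 1000000010000001 | 1 | 1
  97 | 0000000100000011 | 0 | 0
  98 | 0000001000000110 | 0 | 0
  99 | 0000010000001100 | 0 | 1
 100 | 0000100000011001 | 0 | 0
 101 | 0001000000110010 | 0 | 1
 102 | 0010000001100101 | 0 | 1
 103 | 0100000011001011 | 0 | 0
 104 | 1000000110010110 | 1 | 1
 105 | 0000001100101101 | 0 | 0
 106 | 0000011001011010 | 0 | 1
 107 | 0000110010110101 | 0 | 1
 108 | 0001100101101011 | 0 | 1
 109 | 0011001011010111 | 0 | 0
 110 | 0110010110101110 | 0 | 0
 111 | 1100101101011100 | 1 | 1
 112 | 1001011010111001 | 1 | 1
 113 | 0010110101110011 | 0 | 0
 114 | 0101101011100110 | 0 | 1
 115 | 1011010111001101 | 1 | 0
 116 | 0110101110011010 | 0 | 1
 117 | 1101011100110101 | 1 | 1
 118 | 1010111001101011 | 1 | 1
 119 | 0101110011010111 | 0 | 0
 120 | 1011100110101110 | 1 | 1
 121 | 0111001101011101 | 0 | 0
 122 | 1110011010111010 | 1 | 1
 123 | 1100110101110101 | 1 | 0
 124 | 1001101011101010 | 1 | 0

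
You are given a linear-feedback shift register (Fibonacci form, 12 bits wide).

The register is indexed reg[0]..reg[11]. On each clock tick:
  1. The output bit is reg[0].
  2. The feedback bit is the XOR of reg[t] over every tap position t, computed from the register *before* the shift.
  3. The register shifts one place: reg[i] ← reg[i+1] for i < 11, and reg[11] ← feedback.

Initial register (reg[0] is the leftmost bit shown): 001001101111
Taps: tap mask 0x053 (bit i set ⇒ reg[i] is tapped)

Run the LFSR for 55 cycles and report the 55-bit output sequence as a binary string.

0010011011111011101001011111110011101111000000000001000

tick  register→output (feedback)
  0  001001101111→0 (1)
  1  010011011111→0 (0)
  2  100110111110→1 (1)
  3  001101111101→0 (1)
  4  011011111011→0 (1)
  5  110111110111→1 (0)
  6  101111101110→1 (1)
  7  011111011101→0 (0)
  8  111110111010→1 (0)
  9  111101110100→1 (1)
 10  111011101001→1 (0)
 11  110111010010→1 (1)
 12  101110100101→1 (1)
 13  011101001011→0 (1)
 14  111010010111→1 (1)
 15  110100101111→1 (1)
 16  101001011111→1 (1)
 17  010010111111→0 (1)
 18  100101111111→1 (0)
 19  001011111110→0 (0)
 20  010111111100→0 (1)
 21  101111111001→1 (1)
 22  011111110011→0 (1)
 23  111111100111→1 (0)
 24  111111001110→1 (1)
 25  111110011101→1 (1)
 26  111100111011→1 (1)
 27  111001110111→1 (1)
 28  110011101111→1 (0)
 29  100111011110→1 (0)
 30  001110111100→0 (0)
 31  011101111000→0 (0)
 32  111011110000→1 (0)
 33  110111100000→1 (0)
 34  101111000000→1 (0)
 35  011110000000→0 (0)
 36  111100000000→1 (0)
 37  111000000000→1 (0)
 38  110000000000→1 (0)
 39  100000000000→1 (1)
 40  000000000001→0 (0)
 41  000000000010→0 (0)
 42  000000000100→0 (0)
 43  000000001000→0 (0)
 44  000000010000→0 (0)
 45  000000100000→0 (1)
 46  000001000001→0 (0)
 47  000010000010→0 (1)
 48  000100000101→0 (0)
 49  001000001010→0 (0)
 50  010000010100→0 (1)
 51  100000101001→1 (0)
 52  000001010010→0 (0)
 53  000010100100→0 (0)
 54  000101001000→0 (0)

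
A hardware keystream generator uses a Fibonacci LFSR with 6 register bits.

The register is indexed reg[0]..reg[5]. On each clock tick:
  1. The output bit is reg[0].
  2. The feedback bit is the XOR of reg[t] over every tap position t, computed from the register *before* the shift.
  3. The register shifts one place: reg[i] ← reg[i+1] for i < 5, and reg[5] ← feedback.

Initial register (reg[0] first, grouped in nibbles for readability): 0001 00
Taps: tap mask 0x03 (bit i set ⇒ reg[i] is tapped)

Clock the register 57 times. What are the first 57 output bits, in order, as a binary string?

000100001100010100111101000111001001011011101100110101011

tick  register→output (feedback)
  0  000100→0 (0)
  1  001000→0 (0)
  2  010000→0 (1)
  3  100001→1 (1)
  4  000011→0 (0)
  5  000110→0 (0)
  6  001100→0 (0)
  7  011000→0 (1)
  8  110001→1 (0)
  9  100010→1 (1)
 10  000101→0 (0)
 11  001010→0 (0)
 12  010100→0 (1)
 13  101001→1 (1)
 14  010011→0 (1)
 15  100111→1 (1)
 16  001111→0 (0)
 17  011110→0 (1)
 18  111101→1 (0)
 19  111010→1 (0)
 20  110100→1 (0)
 21  101000→1 (1)
 22  010001→0 (1)
 23  100011→1 (1)
 24  000111→0 (0)
 25  001110→0 (0)
 26  011100→0 (1)
 27  111001→1 (0)
 28  110010→1 (0)
 29  100100→1 (1)
 30  001001→0 (0)
 31  010010→0 (1)
 32  100101→1 (1)
 33  001011→0 (0)
 34  010110→0 (1)
 35  101101→1 (1)
 36  011011→0 (1)
 37  110111→1 (0)
 38  101110→1 (1)
 39  011101→0 (1)
 40  111011→1 (0)
 41  110110→1 (0)
 42  101100→1 (1)
 43  011001→0 (1)
 44  110011→1 (0)
 45  100110→1 (1)
 46  001101→0 (0)
 47  011010→0 (1)
 48  110101→1 (0)
 49  101010→1 (1)
 50  010101→0 (1)
 51  101011→1 (1)
 52  010111→0 (1)
 53  101111→1 (1)
 54  011111→0 (1)
 55  111111→1 (0)
 56  111110→1 (0)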